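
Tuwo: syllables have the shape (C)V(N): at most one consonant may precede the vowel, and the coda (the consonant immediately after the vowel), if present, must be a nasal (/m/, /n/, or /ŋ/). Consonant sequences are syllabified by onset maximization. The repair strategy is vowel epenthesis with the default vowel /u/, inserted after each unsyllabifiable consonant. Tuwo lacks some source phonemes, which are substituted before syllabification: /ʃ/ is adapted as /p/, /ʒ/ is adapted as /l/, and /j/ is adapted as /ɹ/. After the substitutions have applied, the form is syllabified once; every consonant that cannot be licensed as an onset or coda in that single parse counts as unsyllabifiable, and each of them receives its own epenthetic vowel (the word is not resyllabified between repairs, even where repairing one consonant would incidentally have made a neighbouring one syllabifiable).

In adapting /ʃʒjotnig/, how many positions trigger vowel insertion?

After substitution the input is /plɹotnig/.
The unsyllabifiable consonants are /p/, /l/, /t/, /g/; each receives one epenthetic vowel.

4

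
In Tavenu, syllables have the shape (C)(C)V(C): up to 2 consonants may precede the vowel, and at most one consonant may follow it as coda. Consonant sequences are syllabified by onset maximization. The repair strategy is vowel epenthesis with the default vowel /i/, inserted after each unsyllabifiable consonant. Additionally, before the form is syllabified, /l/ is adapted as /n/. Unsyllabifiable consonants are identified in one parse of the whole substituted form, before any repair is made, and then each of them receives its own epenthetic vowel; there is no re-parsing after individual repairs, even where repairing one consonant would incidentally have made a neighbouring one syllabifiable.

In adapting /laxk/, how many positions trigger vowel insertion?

After substitution the input is /naxk/.
The unsyllabifiable consonants are /k/; each receives one epenthetic vowel.

1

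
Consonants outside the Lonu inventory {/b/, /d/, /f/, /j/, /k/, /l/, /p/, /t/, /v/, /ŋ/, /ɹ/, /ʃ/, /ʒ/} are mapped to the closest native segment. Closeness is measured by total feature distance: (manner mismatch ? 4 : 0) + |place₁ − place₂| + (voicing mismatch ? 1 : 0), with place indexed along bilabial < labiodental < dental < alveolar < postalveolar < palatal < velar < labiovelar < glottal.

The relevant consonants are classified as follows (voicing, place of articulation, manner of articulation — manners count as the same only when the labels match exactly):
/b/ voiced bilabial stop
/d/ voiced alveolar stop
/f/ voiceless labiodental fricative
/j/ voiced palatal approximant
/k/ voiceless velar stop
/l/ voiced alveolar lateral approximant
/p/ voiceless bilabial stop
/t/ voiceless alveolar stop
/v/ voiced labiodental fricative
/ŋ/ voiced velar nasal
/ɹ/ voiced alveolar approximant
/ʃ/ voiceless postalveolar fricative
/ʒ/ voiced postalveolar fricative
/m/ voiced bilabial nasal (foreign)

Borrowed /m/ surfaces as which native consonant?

/b/ is closest: manner differs (nasal→stop, +4), place distance 0 (bilabial→bilabial), same voicing; total 4. Next closest is /p/ at distance 5.

b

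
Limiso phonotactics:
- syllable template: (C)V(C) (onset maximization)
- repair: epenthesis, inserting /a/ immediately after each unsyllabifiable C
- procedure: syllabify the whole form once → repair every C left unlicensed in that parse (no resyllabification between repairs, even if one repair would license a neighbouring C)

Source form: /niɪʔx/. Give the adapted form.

niɪʔxa

Under (C)V(C), the unsyllabifiable consonants are /x/ (at most one coda consonant is licensed; onsets are limited to one consonant).
Epenthesis after each stranded consonant: /x/ → /xa/.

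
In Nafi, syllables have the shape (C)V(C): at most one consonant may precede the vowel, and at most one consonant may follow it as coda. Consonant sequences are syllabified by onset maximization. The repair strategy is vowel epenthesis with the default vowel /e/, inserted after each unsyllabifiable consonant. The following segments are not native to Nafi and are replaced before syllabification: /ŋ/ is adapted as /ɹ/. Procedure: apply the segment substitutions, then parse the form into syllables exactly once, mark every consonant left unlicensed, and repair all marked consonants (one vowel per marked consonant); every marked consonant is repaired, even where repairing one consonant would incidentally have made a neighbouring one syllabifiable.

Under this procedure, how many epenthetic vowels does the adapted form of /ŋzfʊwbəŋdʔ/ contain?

4

After substitution the input is /ɹzfʊwbəɹdʔ/.
The unsyllabifiable consonants are /ɹ/, /z/, /d/, /ʔ/; each receives one epenthetic vowel.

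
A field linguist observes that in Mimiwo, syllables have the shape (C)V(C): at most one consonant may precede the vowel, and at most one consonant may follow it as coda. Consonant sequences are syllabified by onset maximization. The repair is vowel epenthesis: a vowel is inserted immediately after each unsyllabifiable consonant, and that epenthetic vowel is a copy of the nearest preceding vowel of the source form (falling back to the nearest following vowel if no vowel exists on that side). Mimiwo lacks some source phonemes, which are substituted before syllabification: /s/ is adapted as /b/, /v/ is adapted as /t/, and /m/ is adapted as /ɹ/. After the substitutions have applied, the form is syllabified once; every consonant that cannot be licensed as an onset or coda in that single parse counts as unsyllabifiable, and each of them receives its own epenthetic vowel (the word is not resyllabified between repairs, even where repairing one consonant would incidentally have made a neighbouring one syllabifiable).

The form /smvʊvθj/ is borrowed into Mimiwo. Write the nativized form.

bʊɹʊtʊtθʊjʊ

Substitution: /s/ → /b/, /m/ → /ɹ/, /v/ → /t/, giving /bɹtʊtθj/.
Under (C)V(C), the unsyllabifiable consonants are /b/, /ɹ/, /θ/, /j/ (at most one coda consonant is licensed; onsets are limited to one consonant).
Inserting the epenthetic vowel yields /b/ → /bʊ/, /ɹ/ → /ɹʊ/, /θ/ → /θʊ/, /j/ → /jʊ/.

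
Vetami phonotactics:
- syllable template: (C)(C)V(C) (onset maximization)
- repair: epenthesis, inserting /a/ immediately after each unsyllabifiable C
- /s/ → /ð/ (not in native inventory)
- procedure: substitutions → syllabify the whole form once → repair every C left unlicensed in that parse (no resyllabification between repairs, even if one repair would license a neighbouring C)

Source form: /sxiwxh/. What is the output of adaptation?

Substitution: /s/ → /ð/, giving /ðxiwxh/.
Syllabifying with onset maximization leaves /x/, /h/ stranded (at most one coda consonant is licensed; onsets may contain at most 2 consonants).
Each unlicensed consonant becomes the onset of a new syllable: /x/ → /xa/, /h/ → /ha/.

ðxiwxaha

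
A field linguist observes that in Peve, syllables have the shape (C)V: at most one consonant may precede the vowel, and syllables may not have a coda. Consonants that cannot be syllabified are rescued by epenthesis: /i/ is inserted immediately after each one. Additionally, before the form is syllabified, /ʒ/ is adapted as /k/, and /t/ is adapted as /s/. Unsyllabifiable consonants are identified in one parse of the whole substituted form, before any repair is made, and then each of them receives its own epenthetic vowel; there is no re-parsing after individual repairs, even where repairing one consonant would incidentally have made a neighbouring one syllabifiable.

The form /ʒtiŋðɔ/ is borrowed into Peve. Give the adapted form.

kisiŋiðɔ

Substitution: /ʒ/ → /k/, /t/ → /s/, giving /ksiŋðɔ/.
Syllabifying with onset maximization leaves /k/, /ŋ/ stranded (no codas are permitted; onsets are limited to one consonant).
Each unlicensed consonant becomes the onset of a new syllable: /k/ → /ki/, /ŋ/ → /ŋi/.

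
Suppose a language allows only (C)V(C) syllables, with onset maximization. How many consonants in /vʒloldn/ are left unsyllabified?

Under (C)V(C), the unsyllabifiable consonants are /v/, /ʒ/, /d/, /n/ (at most one coda consonant is licensed; onsets are limited to one consonant).

4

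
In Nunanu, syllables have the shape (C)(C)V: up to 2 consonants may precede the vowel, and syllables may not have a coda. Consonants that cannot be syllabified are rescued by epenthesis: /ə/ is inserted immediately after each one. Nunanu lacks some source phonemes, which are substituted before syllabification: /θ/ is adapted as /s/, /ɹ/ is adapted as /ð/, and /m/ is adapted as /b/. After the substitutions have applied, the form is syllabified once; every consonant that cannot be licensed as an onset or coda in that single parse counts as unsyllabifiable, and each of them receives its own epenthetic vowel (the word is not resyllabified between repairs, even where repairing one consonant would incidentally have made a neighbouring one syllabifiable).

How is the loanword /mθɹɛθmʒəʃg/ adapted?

Substitution: /m/ → /b/, /θ/ → /s/, /ɹ/ → /ð/, giving /bsðɛsbʒəʃg/.
The consonants /b/, /s/, /ʃ/, /g/ cannot be parsed into a legal (C)(C)V syllable (no codas are permitted; onsets may contain at most 2 consonants).
Each unlicensed consonant becomes the onset of a new syllable: /b/ → /bə/, /s/ → /sə/, /ʃ/ → /ʃə/, /g/ → /gə/.

bəsðɛsəbʒəʃəgə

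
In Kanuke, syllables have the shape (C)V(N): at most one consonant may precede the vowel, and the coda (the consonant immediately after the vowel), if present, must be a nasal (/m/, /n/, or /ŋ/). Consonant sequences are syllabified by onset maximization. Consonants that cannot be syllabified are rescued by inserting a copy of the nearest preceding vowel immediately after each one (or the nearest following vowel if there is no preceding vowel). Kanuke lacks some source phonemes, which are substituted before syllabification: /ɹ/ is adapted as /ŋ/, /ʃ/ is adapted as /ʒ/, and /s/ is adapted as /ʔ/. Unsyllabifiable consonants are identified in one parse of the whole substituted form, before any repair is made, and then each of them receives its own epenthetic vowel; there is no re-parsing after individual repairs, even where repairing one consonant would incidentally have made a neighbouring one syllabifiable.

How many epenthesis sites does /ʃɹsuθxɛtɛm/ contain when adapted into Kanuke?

After substitution the input is /ʒŋʔuθxɛtɛm/.
The unsyllabifiable consonants are /ʒ/, /ŋ/, /θ/; each receives one epenthetic vowel.

3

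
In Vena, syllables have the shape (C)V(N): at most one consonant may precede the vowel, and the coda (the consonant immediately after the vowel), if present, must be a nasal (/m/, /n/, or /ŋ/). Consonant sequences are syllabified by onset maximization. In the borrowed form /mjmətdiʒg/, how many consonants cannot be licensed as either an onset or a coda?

Syllabifying with onset maximization leaves /m/, /j/, /t/, /ʒ/, /g/ stranded (only a nasal (/m/, /n/, or /ŋ/) is licensed in coda position; onsets are limited to one consonant).

5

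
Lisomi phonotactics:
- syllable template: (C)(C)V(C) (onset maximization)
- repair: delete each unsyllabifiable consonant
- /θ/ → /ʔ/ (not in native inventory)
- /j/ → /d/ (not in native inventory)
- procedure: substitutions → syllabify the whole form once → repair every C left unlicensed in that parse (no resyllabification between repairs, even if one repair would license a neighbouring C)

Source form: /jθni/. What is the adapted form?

Substitution: /j/ → /d/, /θ/ → /ʔ/, giving /dʔni/.
Under (C)(C)V(C), the unsyllabifiable consonants are /d/ (at most one coda consonant is licensed; onsets may contain at most 2 consonants).
Deleting the stranded consonants removes /d/.

ʔni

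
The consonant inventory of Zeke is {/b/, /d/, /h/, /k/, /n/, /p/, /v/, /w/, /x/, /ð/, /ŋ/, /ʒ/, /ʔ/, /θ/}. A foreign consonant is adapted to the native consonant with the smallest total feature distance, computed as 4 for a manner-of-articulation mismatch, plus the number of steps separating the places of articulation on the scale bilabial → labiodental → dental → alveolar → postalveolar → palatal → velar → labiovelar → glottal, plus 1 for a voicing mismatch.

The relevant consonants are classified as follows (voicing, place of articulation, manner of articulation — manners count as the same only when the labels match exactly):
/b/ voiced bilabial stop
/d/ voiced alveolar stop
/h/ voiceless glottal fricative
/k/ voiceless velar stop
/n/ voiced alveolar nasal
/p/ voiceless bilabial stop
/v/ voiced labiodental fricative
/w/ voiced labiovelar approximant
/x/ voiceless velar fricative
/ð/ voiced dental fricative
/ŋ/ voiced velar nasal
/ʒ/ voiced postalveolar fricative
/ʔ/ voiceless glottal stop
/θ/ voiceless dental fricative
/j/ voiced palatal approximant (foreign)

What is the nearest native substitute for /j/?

/w/ is closest: same manner (approximant), place distance 2 (palatal→labiovelar), same voicing; total 2. Next closest is /ŋ/ at distance 5.

w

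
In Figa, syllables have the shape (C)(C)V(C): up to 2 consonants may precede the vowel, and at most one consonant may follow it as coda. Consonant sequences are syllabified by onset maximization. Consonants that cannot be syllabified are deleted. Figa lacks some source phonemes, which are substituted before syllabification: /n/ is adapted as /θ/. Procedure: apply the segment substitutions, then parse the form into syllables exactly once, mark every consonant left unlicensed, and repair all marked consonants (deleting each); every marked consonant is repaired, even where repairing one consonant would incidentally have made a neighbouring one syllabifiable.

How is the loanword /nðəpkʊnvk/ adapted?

θðəpkʊθ

Substitution: /n/ → /θ/, giving /θðəpkʊθvk/.
The consonants /v/, /k/ cannot be parsed into a legal (C)(C)V(C) syllable (at most one coda consonant is licensed; onsets may contain at most 2 consonants).
Each unlicensed consonant is deleted: /v/, /k/.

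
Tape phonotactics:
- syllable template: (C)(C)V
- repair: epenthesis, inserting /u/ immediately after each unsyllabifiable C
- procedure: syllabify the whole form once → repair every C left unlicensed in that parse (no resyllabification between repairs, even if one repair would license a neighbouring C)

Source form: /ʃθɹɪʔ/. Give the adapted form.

ʃuθɹɪʔu

Under (C)(C)V, the unsyllabifiable consonants are /ʃ/, /ʔ/ (no codas are permitted; onsets may contain at most 2 consonants).
Epenthesis after each stranded consonant: /ʃ/ → /ʃu/, /ʔ/ → /ʔu/.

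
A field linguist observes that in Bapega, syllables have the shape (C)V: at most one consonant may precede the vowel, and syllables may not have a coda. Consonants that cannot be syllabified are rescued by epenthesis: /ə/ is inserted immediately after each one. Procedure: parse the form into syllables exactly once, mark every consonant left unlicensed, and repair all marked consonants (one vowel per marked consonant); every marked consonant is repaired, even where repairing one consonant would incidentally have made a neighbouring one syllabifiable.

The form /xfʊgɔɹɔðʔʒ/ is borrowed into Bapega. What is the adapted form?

Syllabifying with onset maximization leaves /x/, /ð/, /ʔ/, /ʒ/ stranded (no codas are permitted; onsets are limited to one consonant).
Each unlicensed consonant becomes the onset of a new syllable: /x/ → /xə/, /ð/ → /ðə/, /ʔ/ → /ʔə/, /ʒ/ → /ʒə/.

xəfʊgɔɹɔðəʔəʒə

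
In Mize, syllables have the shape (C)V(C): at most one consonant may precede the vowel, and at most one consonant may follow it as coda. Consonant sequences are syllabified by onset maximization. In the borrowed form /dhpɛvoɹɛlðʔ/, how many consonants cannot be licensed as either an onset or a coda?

4

Under (C)V(C), the unsyllabifiable consonants are /d/, /h/, /ð/, /ʔ/ (at most one coda consonant is licensed; onsets are limited to one consonant).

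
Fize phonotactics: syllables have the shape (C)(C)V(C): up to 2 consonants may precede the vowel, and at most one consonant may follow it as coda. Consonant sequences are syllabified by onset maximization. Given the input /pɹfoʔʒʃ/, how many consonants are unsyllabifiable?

Syllabifying with onset maximization leaves /p/, /ʒ/, /ʃ/ stranded (at most one coda consonant is licensed; onsets may contain at most 2 consonants).

3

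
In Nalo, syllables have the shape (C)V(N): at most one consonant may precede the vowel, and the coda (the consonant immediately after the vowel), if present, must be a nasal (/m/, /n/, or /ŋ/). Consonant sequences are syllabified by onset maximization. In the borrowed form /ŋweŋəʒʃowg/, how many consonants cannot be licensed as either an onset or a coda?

Syllabifying with onset maximization leaves /ŋ/, /ʒ/, /w/, /g/ stranded (only a nasal (/m/, /n/, or /ŋ/) is licensed in coda position; onsets are limited to one consonant).

4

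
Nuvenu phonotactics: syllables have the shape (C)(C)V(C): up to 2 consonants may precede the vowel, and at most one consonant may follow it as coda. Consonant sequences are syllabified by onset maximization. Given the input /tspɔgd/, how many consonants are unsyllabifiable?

2

The consonants /t/, /d/ cannot be parsed into a legal (C)(C)V(C) syllable (at most one coda consonant is licensed; onsets may contain at most 2 consonants).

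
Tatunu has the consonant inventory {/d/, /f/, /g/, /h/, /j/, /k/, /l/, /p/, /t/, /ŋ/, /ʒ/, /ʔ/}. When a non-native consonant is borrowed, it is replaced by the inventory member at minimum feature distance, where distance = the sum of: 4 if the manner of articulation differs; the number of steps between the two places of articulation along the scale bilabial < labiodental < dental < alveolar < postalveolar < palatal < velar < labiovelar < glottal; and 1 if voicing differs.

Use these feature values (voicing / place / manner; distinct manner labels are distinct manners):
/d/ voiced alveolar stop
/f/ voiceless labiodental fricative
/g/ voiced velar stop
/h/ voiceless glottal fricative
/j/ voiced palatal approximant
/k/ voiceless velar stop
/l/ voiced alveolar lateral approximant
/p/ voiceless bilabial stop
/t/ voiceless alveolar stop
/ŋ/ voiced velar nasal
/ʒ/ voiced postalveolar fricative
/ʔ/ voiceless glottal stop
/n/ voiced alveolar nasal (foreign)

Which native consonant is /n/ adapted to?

/ŋ/ is closest: same manner (nasal), place distance 3 (alveolar→velar), same voicing; total 3. Next closest is /d/ at distance 4.

ŋ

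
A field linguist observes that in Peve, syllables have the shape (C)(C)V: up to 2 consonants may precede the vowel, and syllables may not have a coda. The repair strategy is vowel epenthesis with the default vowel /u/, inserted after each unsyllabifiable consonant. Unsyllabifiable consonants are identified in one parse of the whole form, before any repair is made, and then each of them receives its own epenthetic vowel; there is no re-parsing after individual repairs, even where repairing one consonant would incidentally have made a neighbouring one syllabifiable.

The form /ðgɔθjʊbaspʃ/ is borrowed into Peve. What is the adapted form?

Under (C)(C)V, the unsyllabifiable consonants are /s/, /p/, /ʃ/ (no codas are permitted; onsets may contain at most 2 consonants).
Inserting the epenthetic vowel yields /s/ → /su/, /p/ → /pu/, /ʃ/ → /ʃu/.

ðgɔθjʊbasupuʃu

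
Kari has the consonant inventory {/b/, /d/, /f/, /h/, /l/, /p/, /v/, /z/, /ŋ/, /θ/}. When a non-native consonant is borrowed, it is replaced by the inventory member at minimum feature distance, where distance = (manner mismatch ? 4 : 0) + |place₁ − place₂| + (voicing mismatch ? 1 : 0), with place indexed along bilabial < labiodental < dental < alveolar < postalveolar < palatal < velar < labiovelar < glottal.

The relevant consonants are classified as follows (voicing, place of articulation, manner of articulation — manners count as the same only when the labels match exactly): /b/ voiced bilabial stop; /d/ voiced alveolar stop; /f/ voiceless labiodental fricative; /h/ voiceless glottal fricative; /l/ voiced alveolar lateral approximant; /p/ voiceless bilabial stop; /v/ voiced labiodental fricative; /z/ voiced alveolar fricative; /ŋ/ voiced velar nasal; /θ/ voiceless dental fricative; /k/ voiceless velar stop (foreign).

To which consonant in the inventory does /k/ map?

d

/d/ is closest: same manner (stop), place distance 3 (velar→alveolar), voicing differs (+1); total 4. Next closest is /ŋ/ at distance 5.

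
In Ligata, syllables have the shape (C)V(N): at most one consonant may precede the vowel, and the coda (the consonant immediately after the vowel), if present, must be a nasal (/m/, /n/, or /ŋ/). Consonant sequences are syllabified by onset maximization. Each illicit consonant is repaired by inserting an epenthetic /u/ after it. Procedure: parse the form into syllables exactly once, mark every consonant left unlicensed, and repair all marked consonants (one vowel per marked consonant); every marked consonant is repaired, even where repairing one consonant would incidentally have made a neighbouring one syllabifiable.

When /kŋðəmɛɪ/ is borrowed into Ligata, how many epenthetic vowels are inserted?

2

The unsyllabifiable consonants are /k/, /ŋ/; each receives one epenthetic vowel.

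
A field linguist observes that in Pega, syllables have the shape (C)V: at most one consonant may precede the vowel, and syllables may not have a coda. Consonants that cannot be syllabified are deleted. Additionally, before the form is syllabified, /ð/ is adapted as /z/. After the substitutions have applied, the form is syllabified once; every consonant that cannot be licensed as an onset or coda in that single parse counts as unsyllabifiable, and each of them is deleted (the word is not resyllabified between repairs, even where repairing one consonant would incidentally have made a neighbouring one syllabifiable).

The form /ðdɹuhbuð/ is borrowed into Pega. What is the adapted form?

Substitution: /ð/ → /z/, giving /zdɹuhbuz/.
Under (C)V, the unsyllabifiable consonants are /z/, /d/, /h/, /z/ (no codas are permitted; onsets are limited to one consonant).
Deleting the stranded consonants removes /z/, /d/, /h/, /z/.

ɹubu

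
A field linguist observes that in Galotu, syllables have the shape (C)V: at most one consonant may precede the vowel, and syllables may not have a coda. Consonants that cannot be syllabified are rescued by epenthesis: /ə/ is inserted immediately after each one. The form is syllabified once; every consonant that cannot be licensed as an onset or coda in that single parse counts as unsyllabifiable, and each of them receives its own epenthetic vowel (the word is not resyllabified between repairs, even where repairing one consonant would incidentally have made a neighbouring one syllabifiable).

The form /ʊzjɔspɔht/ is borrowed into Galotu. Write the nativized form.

Syllabifying with onset maximization leaves /z/, /s/, /h/, /t/ stranded (no codas are permitted; onsets are limited to one consonant).
Epenthesis after each stranded consonant: /z/ → /zə/, /s/ → /sə/, /h/ → /hə/, /t/ → /tə/.

ʊzəjɔsəpɔhətə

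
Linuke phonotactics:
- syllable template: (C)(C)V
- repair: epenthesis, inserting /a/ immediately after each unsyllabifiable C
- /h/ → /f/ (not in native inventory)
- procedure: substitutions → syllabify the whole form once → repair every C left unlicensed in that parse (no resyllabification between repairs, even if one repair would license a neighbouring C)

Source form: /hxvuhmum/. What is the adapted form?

faxvufmuma

Substitution: /h/ → /f/, giving /fxvufmum/.
The consonants /f/, /m/ cannot be parsed into a legal (C)(C)V syllable (no codas are permitted; onsets may contain at most 2 consonants).
Epenthesis after each stranded consonant: /f/ → /fa/, /m/ → /ma/.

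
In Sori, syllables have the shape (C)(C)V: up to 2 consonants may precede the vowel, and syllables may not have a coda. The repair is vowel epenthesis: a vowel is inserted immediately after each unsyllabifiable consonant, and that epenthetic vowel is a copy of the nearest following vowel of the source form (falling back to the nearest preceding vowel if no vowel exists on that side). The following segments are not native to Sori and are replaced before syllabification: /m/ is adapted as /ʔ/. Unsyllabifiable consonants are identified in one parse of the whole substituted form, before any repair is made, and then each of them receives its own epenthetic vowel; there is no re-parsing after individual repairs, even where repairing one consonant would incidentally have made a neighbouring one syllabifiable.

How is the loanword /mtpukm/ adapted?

Substitution: /m/ → /ʔ/, giving /ʔtpukʔ/.
Under (C)(C)V, the unsyllabifiable consonants are /ʔ/, /k/, /ʔ/ (no codas are permitted; onsets may contain at most 2 consonants).
Each unlicensed consonant becomes the onset of a new syllable: /ʔ/ → /ʔu/, /k/ → /ku/, /ʔ/ → /ʔu/.

ʔutpukuʔu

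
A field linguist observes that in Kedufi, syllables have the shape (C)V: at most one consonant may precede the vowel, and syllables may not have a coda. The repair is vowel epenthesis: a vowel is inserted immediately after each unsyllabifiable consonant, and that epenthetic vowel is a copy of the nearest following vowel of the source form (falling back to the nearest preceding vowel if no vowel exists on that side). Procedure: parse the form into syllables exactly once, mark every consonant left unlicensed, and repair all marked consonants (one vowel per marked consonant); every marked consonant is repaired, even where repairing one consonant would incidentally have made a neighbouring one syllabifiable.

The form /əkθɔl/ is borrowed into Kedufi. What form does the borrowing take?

əkɔθɔlɔ

Under (C)V, the unsyllabifiable consonants are /k/, /l/ (no codas are permitted; onsets are limited to one consonant).
Inserting the epenthetic vowel yields /k/ → /kɔ/, /l/ → /lɔ/.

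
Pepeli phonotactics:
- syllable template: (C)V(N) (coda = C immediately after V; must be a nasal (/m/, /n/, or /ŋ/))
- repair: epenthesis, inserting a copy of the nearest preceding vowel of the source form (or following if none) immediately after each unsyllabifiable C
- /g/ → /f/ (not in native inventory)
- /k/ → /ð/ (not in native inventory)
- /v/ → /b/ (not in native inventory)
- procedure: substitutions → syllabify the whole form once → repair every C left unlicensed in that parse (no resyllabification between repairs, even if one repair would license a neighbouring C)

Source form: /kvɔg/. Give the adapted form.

Substitution: /k/ → /ð/, /v/ → /b/, /g/ → /f/, giving /ðbɔf/.
The consonants /ð/, /f/ cannot be parsed into a legal (C)V(N) syllable (only a nasal (/m/, /n/, or /ŋ/) is licensed in coda position; onsets are limited to one consonant).
Epenthesis after each stranded consonant: /ð/ → /ðɔ/, /f/ → /fɔ/.

ðɔbɔfɔ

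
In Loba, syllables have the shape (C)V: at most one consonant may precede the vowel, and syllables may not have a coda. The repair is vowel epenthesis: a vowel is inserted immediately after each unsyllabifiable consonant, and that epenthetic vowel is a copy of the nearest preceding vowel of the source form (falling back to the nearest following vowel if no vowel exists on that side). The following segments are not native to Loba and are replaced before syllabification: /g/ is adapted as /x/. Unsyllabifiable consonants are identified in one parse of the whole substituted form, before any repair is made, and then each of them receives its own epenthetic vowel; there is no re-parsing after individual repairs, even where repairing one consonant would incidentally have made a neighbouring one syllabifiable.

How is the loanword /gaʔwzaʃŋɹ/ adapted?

Substitution: /g/ → /x/, giving /xaʔwzaʃŋɹ/.
Under (C)V, the unsyllabifiable consonants are /ʔ/, /w/, /ʃ/, /ŋ/, /ɹ/ (no codas are permitted; onsets are limited to one consonant).
Epenthesis after each stranded consonant: /ʔ/ → /ʔa/, /w/ → /wa/, /ʃ/ → /ʃa/, /ŋ/ → /ŋa/, /ɹ/ → /ɹa/.

xaʔawazaʃaŋaɹa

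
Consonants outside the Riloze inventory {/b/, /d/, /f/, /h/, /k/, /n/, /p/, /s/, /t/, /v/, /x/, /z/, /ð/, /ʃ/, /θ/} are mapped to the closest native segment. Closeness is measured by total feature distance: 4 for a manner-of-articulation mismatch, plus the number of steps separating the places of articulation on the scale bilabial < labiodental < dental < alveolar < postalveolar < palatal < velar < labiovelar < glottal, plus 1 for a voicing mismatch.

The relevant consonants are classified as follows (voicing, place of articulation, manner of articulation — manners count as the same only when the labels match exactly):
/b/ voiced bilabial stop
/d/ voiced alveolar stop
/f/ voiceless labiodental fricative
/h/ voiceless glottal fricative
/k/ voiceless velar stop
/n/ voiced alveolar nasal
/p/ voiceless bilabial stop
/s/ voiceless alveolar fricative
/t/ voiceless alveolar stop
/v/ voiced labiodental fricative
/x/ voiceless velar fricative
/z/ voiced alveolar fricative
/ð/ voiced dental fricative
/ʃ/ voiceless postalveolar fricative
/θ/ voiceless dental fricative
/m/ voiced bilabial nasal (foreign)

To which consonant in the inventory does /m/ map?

n

/n/ is closest: same manner (nasal), place distance 3 (bilabial→alveolar), same voicing; total 3. Next closest is /b/ at distance 4.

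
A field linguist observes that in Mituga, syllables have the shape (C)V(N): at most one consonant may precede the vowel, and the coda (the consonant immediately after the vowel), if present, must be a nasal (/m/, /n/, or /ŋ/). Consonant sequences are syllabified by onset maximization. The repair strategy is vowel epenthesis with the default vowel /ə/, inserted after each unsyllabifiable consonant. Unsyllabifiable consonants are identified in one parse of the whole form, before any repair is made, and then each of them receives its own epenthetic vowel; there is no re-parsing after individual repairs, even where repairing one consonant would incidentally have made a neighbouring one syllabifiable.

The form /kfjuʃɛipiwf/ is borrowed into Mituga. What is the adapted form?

The consonants /k/, /f/, /w/, /f/ cannot be parsed into a legal (C)V(N) syllable (only a nasal (/m/, /n/, or /ŋ/) is licensed in coda position; onsets are limited to one consonant).
Inserting the epenthetic vowel yields /k/ → /kə/, /f/ → /fə/, /w/ → /wə/, /f/ → /fə/.

kəfəjuʃɛipiwəfə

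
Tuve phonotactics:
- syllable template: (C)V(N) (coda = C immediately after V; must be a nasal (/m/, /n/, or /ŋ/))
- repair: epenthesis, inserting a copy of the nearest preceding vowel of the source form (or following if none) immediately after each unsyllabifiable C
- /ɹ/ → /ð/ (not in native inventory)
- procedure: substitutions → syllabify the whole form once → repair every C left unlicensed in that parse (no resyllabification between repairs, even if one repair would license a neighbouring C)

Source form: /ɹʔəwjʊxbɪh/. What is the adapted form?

ðəʔəwəjʊxʊbɪhɪ

Substitution: /ɹ/ → /ð/, giving /ðʔəwjʊxbɪh/.
Syllabifying with onset maximization leaves /ð/, /w/, /x/, /h/ stranded (only a nasal (/m/, /n/, or /ŋ/) is licensed in coda position; onsets are limited to one consonant).
Inserting the epenthetic vowel yields /ð/ → /ðə/, /w/ → /wə/, /x/ → /xʊ/, /h/ → /hɪ/.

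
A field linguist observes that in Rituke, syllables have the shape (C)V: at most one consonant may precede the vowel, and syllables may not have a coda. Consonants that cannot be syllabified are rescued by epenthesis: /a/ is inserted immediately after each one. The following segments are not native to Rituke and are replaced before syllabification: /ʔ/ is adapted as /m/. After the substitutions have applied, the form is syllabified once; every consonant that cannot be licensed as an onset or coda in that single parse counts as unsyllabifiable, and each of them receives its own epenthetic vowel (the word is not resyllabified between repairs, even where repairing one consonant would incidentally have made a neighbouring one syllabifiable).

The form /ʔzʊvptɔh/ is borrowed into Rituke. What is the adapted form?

mazʊvapatɔha

Substitution: /ʔ/ → /m/, giving /mzʊvptɔh/.
Under (C)V, the unsyllabifiable consonants are /m/, /v/, /p/, /h/ (no codas are permitted; onsets are limited to one consonant).
Each unlicensed consonant becomes the onset of a new syllable: /m/ → /ma/, /v/ → /va/, /p/ → /pa/, /h/ → /ha/.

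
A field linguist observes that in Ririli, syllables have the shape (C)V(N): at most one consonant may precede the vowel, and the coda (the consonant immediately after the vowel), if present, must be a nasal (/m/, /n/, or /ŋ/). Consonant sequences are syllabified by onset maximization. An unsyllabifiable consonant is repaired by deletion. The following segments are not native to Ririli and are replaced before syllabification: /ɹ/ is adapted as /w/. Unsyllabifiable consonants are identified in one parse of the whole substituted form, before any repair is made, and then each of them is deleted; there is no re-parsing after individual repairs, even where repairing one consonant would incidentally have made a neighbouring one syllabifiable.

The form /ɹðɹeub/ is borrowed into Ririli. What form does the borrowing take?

weu

Substitution: /ɹ/ → /w/, giving /wðweub/.
Under (C)V(N), the unsyllabifiable consonants are /w/, /ð/, /b/ (only a nasal (/m/, /n/, or /ŋ/) is licensed in coda position; onsets are limited to one consonant).
Each unlicensed consonant is deleted: /w/, /ð/, /b/.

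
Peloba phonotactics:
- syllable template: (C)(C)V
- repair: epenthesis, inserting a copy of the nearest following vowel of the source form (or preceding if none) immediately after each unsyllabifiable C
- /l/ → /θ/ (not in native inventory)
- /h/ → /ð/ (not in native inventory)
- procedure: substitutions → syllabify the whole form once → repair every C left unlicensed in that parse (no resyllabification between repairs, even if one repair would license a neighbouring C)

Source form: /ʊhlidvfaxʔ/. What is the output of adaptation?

ʊðθidavfaxaʔa

Substitution: /h/ → /ð/, /l/ → /θ/, giving /ʊðθidvfaxʔ/.
Under (C)(C)V, the unsyllabifiable consonants are /d/, /x/, /ʔ/ (no codas are permitted; onsets may contain at most 2 consonants).
Each unlicensed consonant becomes the onset of a new syllable: /d/ → /da/, /x/ → /xa/, /ʔ/ → /ʔa/.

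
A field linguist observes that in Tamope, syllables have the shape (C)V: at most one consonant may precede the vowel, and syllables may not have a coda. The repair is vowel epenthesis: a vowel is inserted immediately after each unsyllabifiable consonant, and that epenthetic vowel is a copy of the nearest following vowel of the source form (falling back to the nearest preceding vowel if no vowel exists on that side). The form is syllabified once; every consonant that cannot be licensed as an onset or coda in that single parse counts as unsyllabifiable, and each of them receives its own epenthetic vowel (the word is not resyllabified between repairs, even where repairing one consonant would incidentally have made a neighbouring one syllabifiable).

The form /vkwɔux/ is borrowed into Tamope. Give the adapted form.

vɔkɔwɔuxu

The consonants /v/, /k/, /x/ cannot be parsed into a legal (C)V syllable (no codas are permitted; onsets are limited to one consonant).
Inserting the epenthetic vowel yields /v/ → /vɔ/, /k/ → /kɔ/, /x/ → /xu/.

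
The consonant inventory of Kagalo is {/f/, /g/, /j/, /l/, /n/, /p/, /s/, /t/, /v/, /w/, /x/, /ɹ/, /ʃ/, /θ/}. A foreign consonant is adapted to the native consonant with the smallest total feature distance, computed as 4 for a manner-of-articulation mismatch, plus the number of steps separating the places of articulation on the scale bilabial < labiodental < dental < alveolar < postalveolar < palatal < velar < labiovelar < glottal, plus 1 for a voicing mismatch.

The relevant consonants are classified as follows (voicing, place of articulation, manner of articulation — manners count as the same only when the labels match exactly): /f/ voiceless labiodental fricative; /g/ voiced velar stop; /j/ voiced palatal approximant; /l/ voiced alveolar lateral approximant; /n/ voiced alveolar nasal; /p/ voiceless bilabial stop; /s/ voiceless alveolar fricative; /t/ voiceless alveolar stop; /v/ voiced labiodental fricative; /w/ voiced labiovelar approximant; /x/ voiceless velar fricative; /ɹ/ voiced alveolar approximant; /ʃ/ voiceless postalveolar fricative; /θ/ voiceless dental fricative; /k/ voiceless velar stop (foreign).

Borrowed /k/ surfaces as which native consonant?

g

/g/ is closest: same manner (stop), place distance 0 (velar→velar), voicing differs (+1); total 1. Next closest is /t/ at distance 3.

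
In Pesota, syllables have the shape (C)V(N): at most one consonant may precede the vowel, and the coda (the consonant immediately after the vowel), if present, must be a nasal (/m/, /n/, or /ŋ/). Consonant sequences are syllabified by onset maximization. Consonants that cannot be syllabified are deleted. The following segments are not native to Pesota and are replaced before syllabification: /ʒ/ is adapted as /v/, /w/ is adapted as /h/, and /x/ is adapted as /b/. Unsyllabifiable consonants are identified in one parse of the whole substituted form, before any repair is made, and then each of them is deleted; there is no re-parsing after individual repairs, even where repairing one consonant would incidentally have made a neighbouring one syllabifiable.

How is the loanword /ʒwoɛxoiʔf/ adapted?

hoɛboi

Substitution: /ʒ/ → /v/, /w/ → /h/, /x/ → /b/, giving /vhoɛboiʔf/.
The consonants /v/, /ʔ/, /f/ cannot be parsed into a legal (C)V(N) syllable (only a nasal (/m/, /n/, or /ŋ/) is licensed in coda position; onsets are limited to one consonant).
Deletion applies to /v/, /ʔ/, /f/.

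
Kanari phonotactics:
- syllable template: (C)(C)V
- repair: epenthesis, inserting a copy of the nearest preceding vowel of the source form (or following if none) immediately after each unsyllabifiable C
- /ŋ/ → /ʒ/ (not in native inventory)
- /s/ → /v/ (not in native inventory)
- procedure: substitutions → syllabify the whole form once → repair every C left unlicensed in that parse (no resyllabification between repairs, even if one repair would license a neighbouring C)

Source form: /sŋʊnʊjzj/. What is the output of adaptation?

Substitution: /s/ → /v/, /ŋ/ → /ʒ/, giving /vʒʊnʊjzj/.
The consonants /j/, /z/, /j/ cannot be parsed into a legal (C)(C)V syllable (no codas are permitted; onsets may contain at most 2 consonants).
Inserting the epenthetic vowel yields /j/ → /jʊ/, /z/ → /zʊ/, /j/ → /jʊ/.

vʒʊnʊjʊzʊjʊ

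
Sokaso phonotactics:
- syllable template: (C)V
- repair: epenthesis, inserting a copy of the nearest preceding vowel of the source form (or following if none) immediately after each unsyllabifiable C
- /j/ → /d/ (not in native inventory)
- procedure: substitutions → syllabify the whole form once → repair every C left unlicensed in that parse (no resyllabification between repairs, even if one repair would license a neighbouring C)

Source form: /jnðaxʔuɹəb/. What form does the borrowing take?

Substitution: /j/ → /d/, giving /dnðaxʔuɹəb/.
Syllabifying with onset maximization leaves /d/, /n/, /x/, /b/ stranded (no codas are permitted; onsets are limited to one consonant).
Epenthesis after each stranded consonant: /d/ → /da/, /n/ → /na/, /x/ → /xa/, /b/ → /bə/.

danaðaxaʔuɹəbə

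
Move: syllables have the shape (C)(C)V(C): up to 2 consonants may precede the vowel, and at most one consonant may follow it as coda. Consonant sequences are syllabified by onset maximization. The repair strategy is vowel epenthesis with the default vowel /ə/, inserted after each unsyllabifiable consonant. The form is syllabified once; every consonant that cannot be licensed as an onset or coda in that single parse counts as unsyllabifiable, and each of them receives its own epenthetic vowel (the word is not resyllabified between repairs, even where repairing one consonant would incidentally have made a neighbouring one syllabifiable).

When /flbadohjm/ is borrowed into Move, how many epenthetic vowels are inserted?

The unsyllabifiable consonants are /f/, /j/, /m/; each receives one epenthetic vowel.

3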